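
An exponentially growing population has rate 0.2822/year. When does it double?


Exponential growth: P(t) = P₀ e^(0.2822t). Set P(t)/P₀ = 2: e^(0.2822t) = 2.
Solve: t = ln(2)/0.2822 ≈ 2.46 years.


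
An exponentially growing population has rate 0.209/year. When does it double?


Exponential growth: P(t) = P₀ e^(0.209t). Set P(t)/P₀ = 2: e^(0.209t) = 2.
Solve: t = ln(2)/0.209 ≈ 3.32 years.


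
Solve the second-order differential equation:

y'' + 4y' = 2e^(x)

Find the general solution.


Characteristic roots of r² + 4r = 0 are -4, 0.
y_h = C₁e^(-4x) + C₂.
Forcing exponent 1 is not a characteristic root; try y_p = Ae^(x).
Substitute: A·(1 + (4)·1 + (0)) = A·5 = 2, so A = 2/5.
General solution: y = C₁e^(-4x) + C₂ + (2/5)e^(x).


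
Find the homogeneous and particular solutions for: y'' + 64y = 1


Homogeneous part: r² + 64 = 0 ⇒ r = ±8i, so y_h = C₁cos(8x) + C₂sin(8x).
Try constant y_p = A; plug in: 64A = 1 ⇒ A = 1/64.
General solution: y = C₁cos(8x) + C₂sin(8x) + 1/64.


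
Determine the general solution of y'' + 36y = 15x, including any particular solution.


Homogeneous: r² + 36 = 0 ⇒ r = ±6i, y_h = C₁cos(6x) + C₂sin(6x).
Polynomial forcing; try y_p = Ax + B. Then y_p'' + 36 y_p = 36(Ax + B) = 15x, so B = 0 and A = 5/12.
General solution: y = C₁cos(6x) + C₂sin(6x) + (5/12)x.


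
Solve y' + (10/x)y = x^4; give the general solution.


P(x) = 10/x ⇒ μ = x^10.
(x^10 y)' = x^14 ⇒ x^10 y = x^15/(15) + C.
Solve for y: y = (1/15)x^5 + C/x^10.


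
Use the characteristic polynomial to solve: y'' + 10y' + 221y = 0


Characteristic equation: r² + 10r + 221 = 0.
Discriminant is negative; roots r = -5 ± 14i (complex conjugate pair).
General solution uses e^(α x)(C₁ cos(β x) + C₂ sin(β x)): y = e^(-5x)(C₁cos(14x) + C₂sin(14x)).


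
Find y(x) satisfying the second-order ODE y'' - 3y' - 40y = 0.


Characteristic equation: r² - 3r - 40 = 0.
Factor: (r - 8)(r + 5) = 0 ⇒ r = 8, -5 (distinct real).
General solution: y = C₁e^(8x) + C₂e^(-5x).


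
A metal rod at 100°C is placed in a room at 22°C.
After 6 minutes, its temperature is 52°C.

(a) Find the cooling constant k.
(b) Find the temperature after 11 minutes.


Newton's law: T(t) = T_a + (T₀ - T_a)e^(-kt).
(a) Use T(6) = 52: (52 - 22)/(100 - 22) = e^(-k·6), so k = -ln(0.385)/6 ≈ 0.1593.
(b) Apply k to t = 11: T(11) = 22 + (78)e^(-1.752) ≈ 35.5°C.


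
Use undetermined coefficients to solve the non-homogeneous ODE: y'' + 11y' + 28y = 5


Characteristic roots of r² + 11r + 28 = 0 are -4, -7.
y_h = C₁e^(-4x) + C₂e^(-7x).
Constant forcing; try y_p = A. Then 28A = 5 ⇒ A = 5/28.
General solution: y = C₁e^(-4x) + C₂e^(-7x) + 5/28.


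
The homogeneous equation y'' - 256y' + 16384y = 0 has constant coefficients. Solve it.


Characteristic equation: r² - 256r + 16384 = 0, i.e. (r - 128)² = 0.
Repeated root r = 128; include an x factor for the second linearly independent solution.
General solution: y = (C₁ + C₂x)e^(128x).


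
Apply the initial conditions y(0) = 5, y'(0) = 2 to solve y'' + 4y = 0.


Characteristic roots of r² + 4 = 0 are ±2i, so y = C₁cos(2x) + C₂sin(2x).
Apply y(0) = 5: C₁ = 5. Differentiate and apply y'(0) = 2: 2·C₂ = 2, so C₂ = 1.
Particular solution: y = 5cos(2x) + sin(2x).


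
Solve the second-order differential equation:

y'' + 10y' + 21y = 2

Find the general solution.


Characteristic roots of r² + 10r + 21 = 0 are -3, -7.
y_h = C₁e^(-3x) + C₂e^(-7x).
Constant forcing; try y_p = A. Then 21A = 2 ⇒ A = 2/21.
General solution: y = C₁e^(-3x) + C₂e^(-7x) + 2/21.


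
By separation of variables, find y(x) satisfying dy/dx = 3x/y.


Separate variables: y dy = 3x dx.
Integrate both sides: y²/2 = (3/2)x^2 + C₀.
Multiply by 2: y² = 3x^2 + C.


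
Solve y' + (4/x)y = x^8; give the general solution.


P(x) = 4/x ⇒ μ = x^4.
(x^4 y)' = x^4·x^8 = x^12.
Integrate: x^4 y = x^13/(13) + C.
Solve for y: y = (1/13)x^9 + C/x^4.


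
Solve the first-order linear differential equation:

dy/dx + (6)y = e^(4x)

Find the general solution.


P(x) = 6 ⇒ μ = e^(6x).
(μ y)' = e^(10x) ⇒ μ y = e^(10x)/10 + C.
Divide by μ: y = (1/10)e^(4x) + Ce^(-6x).


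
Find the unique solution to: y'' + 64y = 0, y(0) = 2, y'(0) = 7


Characteristic roots of r² + 64 = 0 are ±8i, so y = C₁cos(8x) + C₂sin(8x).
Apply y(0) = 2: C₁ = 2. Differentiate and apply y'(0) = 7: 8·C₂ = 7, so C₂ = 7/8.
Particular solution: y = 2cos(8x) + (7/8)sin(8x).


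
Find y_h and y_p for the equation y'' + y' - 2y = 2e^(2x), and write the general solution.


Characteristic roots of r² + r - 2 = 0 are 1, -2.
y_h = C₁e^(x) + C₂e^(-2x).
Forcing exponent 2 is not a characteristic root; try y_p = Ae^(2x).
Substitute: A·(4 + (1)·2 + (-2)) = A·4 = 2, so A = 1/2.
General solution: y = C₁e^(x) + C₂e^(-2x) + (1/2)e^(2x).


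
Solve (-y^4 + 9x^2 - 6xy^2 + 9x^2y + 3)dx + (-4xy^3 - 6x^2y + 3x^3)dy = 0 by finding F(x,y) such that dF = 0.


Check exactness: ∂M/∂y = -4y^3 - 12xy + 9x^2 and ∂N/∂x = -4y^3 - 12xy + 9x^2; equal, so the equation is exact.
Integrate M with respect to x (treating y as constant): ∫M dx = -xy^4 + 3x^3 - 3x^2y^2 + 3x^3y + 3x + h(y).
Differentiate w.r.t. y and set equal to N: all terms match, so h'(y) = 0 and h is a constant absorbed into C.
General solution: -xy^4 + 3x^3 - 3x^2y^2 + 3x^3y + 3x = C.


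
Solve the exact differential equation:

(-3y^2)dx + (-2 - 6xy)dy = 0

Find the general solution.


Check exactness: ∂M/∂y = -6y and ∂N/∂x = -6y; equal, so the equation is exact.
Integrate M with respect to x (treating y as constant): ∫M dx = -3xy^2 + h(y).
Differentiate w.r.t. y and set equal to N: the x-dependent terms already match, leaving h'(y) = -2. Integrate: h(y) = -2y.
So F(x,y) = -2y - 3xy^2.
General solution: -2y - 3xy^2 = C.


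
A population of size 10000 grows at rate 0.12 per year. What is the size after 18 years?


The ODE dP/dt = 0.12P has solution P(t) = P(0)e^(0.12t).
Substitute P(0) = 10000 and t = 18: P(18) = 10000 e^(2.16) ≈ 86711.


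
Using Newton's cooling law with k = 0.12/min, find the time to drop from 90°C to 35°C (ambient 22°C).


From T(t) = T_a + (T₀ - T_a)e^(-kt), set T(t) = 35:
(35 - 22) / (90 - 22) = e^(-0.12t), so t = -ln(0.191)/0.12 ≈ 13.8 minutes.


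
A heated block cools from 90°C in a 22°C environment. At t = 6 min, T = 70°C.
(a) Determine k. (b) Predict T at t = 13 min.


Newton's law: T(t) = T_a + (T₀ - T_a)e^(-kt).
(a) Use T(6) = 70: (70 - 22)/(90 - 22) = e^(-k·6), so k = -ln(0.706)/6 ≈ 0.0581.
(b) Apply k to t = 13: T(13) = 22 + (68)e^(-0.755) ≈ 54.0°C.


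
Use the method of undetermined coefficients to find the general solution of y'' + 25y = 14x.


Homogeneous: r² + 25 = 0 ⇒ r = ±5i, y_h = C₁cos(5x) + C₂sin(5x).
Polynomial forcing; try y_p = Ax + B. Then y_p'' + 25 y_p = 25(Ax + B) = 14x, so B = 0 and A = 14/25.
General solution: y = C₁cos(5x) + C₂sin(5x) + (14/25)x.


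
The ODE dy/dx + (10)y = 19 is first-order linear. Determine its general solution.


P(x) = 10, Q(x) = 19; integrating factor μ = e^(10x).
(μ y)' = 19e^(10x) ⇒ μ y = (19/10)e^(10x) + C.
Divide by μ: y = 19/10 + Ce^(-10x).


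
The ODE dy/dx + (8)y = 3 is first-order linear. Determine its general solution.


P(x) = 8, Q(x) = 3; integrating factor μ = e^(8x).
(μ y)' = 3e^(8x) ⇒ μ y = (3/8)e^(8x) + C.
Divide by μ: y = 3/8 + Ce^(-8x).


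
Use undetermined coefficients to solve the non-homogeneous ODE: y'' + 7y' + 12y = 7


Characteristic roots of r² + 7r + 12 = 0 are -3, -4.
y_h = C₁e^(-3x) + C₂e^(-4x).
Constant forcing; try y_p = A. Then 12A = 7 ⇒ A = 7/12.
General solution: y = C₁e^(-3x) + C₂e^(-4x) + 7/12.


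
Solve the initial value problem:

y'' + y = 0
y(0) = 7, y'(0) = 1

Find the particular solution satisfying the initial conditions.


Characteristic roots of r² + 1 = 0 are ±1i, so y = C₁cos(x) + C₂sin(x).
Apply y(0) = 7: C₁ = 7. Differentiate and apply y'(0) = 1: 1·C₂ = 1, so C₂ = 1.
Particular solution: y = 7cos(x) + sin(x).


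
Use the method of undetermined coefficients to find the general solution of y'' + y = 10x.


Homogeneous: r² + 1 = 0 ⇒ r = ±1i, y_h = C₁cos(x) + C₂sin(x).
Polynomial forcing; try y_p = Ax + B. Then y_p'' + 1 y_p = 1(Ax + B) = 10x, so B = 0 and A = 10.
General solution: y = C₁cos(x) + C₂sin(x) + 10x.


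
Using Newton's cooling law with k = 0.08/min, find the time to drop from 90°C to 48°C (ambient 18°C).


From T(t) = T_a + (T₀ - T_a)e^(-kt), set T(t) = 48:
(48 - 18) / (90 - 18) = e^(-0.08t), so t = -ln(0.417)/0.08 ≈ 10.9 minutes.


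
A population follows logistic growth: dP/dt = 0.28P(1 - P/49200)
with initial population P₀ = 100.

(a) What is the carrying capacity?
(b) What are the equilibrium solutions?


Logistic ODE dP/dt = 0.28P(1 - P/49200) has equilibria where dP/dt = 0, i.e. P = 0 or P = 49200.
The coefficient (1 - P/K) = 0 when P = K, identifying K = 49200 as the carrying capacity.
(a) K = 49200; (b) equilibria P = 0 and P = 49200.


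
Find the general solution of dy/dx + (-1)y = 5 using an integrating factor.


P(x) = -1 ⇒ μ = e^(-x).
(μ y)' = 5e^(-x) ⇒ μ y = -5e^(-x) + C.
Divide by μ: y = -5 + Ce^(x).


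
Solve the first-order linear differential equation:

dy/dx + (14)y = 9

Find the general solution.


P(x) = 14, Q(x) = 9; integrating factor μ = e^(14x).
(μ y)' = 9e^(14x) ⇒ μ y = (9/14)e^(14x) + C.
Divide by μ: y = 9/14 + Ce^(-14x).


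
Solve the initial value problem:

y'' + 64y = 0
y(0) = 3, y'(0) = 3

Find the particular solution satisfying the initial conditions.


Characteristic roots of r² + 64 = 0 are ±8i, so y = C₁cos(8x) + C₂sin(8x).
Apply y(0) = 3: C₁ = 3. Differentiate and apply y'(0) = 3: 8·C₂ = 3, so C₂ = 3/8.
Particular solution: y = 3cos(8x) + (3/8)sin(8x).


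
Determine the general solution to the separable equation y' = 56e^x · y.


Separate variables: dy/y = 56e^x dx.
Integrate: ln|y| = 56e^x + C₀.
Exponentiate: y = Ce^(56e^x).


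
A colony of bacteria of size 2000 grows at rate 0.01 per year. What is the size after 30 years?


The ODE dP/dt = 0.01P has solution P(t) = P(0)e^(0.01t).
Substitute P(0) = 2000 and t = 30: P(30) = 2000 e^(0.30) ≈ 2700.


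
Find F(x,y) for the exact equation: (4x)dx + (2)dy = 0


Check exactness: ∂M/∂y = 0 and ∂N/∂x = 0; equal, so the equation is exact.
Integrate M with respect to x (treating y as constant): ∫M dx = 2x^2 + h(y).
Differentiate w.r.t. y and set equal to N: the x-dependent terms already match, leaving h'(y) = 2. Integrate: h(y) = 2y.
So F(x,y) = 2y + 2x^2.
General solution: 2y + 2x^2 = C.


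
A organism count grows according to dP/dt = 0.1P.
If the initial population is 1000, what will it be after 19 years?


The ODE dP/dt = 0.1P has solution P(t) = P(0)e^(0.1t).
Substitute P(0) = 1000 and t = 19: P(19) = 1000 e^(1.90) ≈ 6686.


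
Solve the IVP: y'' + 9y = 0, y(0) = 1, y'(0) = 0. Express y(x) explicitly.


Characteristic roots of r² + 9 = 0 are ±3i, so y = C₁cos(3x) + C₂sin(3x).
Apply y(0) = 1: C₁ = 1. Differentiate and apply y'(0) = 0: 3·C₂ = 0, so C₂ = 0.
Particular solution: y = cos(3x).


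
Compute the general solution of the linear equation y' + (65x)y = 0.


P(x) = 65x ⇒ μ = e^((65/2)x²).
Q(x) = 0 so μ y is constant: y = Ce^(-(65/2)x²).


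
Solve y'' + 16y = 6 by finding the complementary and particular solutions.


Homogeneous part: r² + 16 = 0 ⇒ r = ±4i, so y_h = C₁cos(4x) + C₂sin(4x).
Try constant y_p = A; plug in: 16A = 6 ⇒ A = 3/8.
General solution: y = C₁cos(4x) + C₂sin(4x) + 3/8.


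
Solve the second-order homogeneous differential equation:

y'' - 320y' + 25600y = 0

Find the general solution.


Characteristic equation: r² - 320r + 25600 = 0, i.e. (r - 160)² = 0.
Repeated root r = 160; include an x factor for the second linearly independent solution.
General solution: y = (C₁ + C₂x)e^(160x).


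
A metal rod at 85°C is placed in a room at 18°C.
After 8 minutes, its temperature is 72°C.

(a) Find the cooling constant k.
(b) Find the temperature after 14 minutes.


Newton's law: T(t) = T_a + (T₀ - T_a)e^(-kt).
(a) Use T(8) = 72: (72 - 18)/(85 - 18) = e^(-k·8), so k = -ln(0.806)/8 ≈ 0.0270.
(b) Apply k to t = 14: T(14) = 18 + (67)e^(-0.377) ≈ 63.9°C.


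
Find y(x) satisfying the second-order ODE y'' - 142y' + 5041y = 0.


Characteristic equation: r² - 142r + 5041 = 0, i.e. (r - 71)² = 0.
Repeated root r = 71; include an x factor for the second linearly independent solution.
General solution: y = (C₁ + C₂x)e^(71x).


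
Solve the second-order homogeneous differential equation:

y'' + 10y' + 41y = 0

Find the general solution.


Characteristic equation: r² + 10r + 41 = 0.
Discriminant is negative; roots r = -5 ± 4i (complex conjugate pair).
General solution uses e^(α x)(C₁ cos(β x) + C₂ sin(β x)): y = e^(-5x)(C₁cos(4x) + C₂sin(4x)).


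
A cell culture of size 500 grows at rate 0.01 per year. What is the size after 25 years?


The ODE dP/dt = 0.01P has solution P(t) = P(0)e^(0.01t).
Substitute P(0) = 500 and t = 25: P(25) = 500 e^(0.25) ≈ 642.


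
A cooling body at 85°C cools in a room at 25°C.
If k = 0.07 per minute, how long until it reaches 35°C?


From T(t) = T_a + (T₀ - T_a)e^(-kt), set T(t) = 35:
(35 - 25) / (85 - 25) = e^(-0.07t), so t = -ln(0.167)/0.07 ≈ 25.6 minutes.


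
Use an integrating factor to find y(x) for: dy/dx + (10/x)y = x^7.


P(x) = 10/x ⇒ μ = x^10.
(x^10 y)' = x^10·x^7 = x^17.
Integrate: x^10 y = x^18/(18) + C.
Solve for y: y = (1/18)x^8 + C/x^10.


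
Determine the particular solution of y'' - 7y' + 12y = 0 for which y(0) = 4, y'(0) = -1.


Characteristic roots of r² - 7r + 12 = 0 are 3, 4.
General solution y = c₁ e^(3x) + c₂ e^(4x).
Apply y(0) = 4: c₁ + c₂ = 4. Apply y'(0) = -1: 3 c₁ + 4 c₂ = -1.
Solve: c₁ = 17, c₂ = -13.
Particular solution: y = 17e^(3x) - 13e^(4x).


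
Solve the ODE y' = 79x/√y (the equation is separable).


Separate: √y dy = 79x dx.
Integrate: (2/3)y^(3/2) = (79/2)x² + C.


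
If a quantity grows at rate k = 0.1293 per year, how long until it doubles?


Exponential growth: P(t) = P₀ e^(0.1293t). Set P(t)/P₀ = 2: e^(0.1293t) = 2.
Solve: t = ln(2)/0.1293 ≈ 5.36 years.


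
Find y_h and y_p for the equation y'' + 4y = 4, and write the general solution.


Homogeneous part: r² + 4 = 0 ⇒ r = ±2i, so y_h = C₁cos(2x) + C₂sin(2x).
Try constant y_p = A; plug in: 4A = 4 ⇒ A = 1.
General solution: y = C₁cos(2x) + C₂sin(2x) + 1.


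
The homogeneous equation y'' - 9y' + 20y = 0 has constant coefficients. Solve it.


Characteristic equation: r² - 9r + 20 = 0.
Factor: (r - 4)(r - 5) = 0 ⇒ r = 4, 5 (distinct real).
General solution: y = C₁e^(4x) + C₂e^(5x).


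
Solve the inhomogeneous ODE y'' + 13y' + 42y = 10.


Characteristic roots of r² + 13r + 42 = 0 are -6, -7.
y_h = C₁e^(-6x) + C₂e^(-7x).
Constant forcing; try y_p = A. Then 42A = 10 ⇒ A = 5/21.
General solution: y = C₁e^(-6x) + C₂e^(-7x) + 5/21.


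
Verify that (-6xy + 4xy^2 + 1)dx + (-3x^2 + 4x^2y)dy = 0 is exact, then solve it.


Check exactness: ∂M/∂y = -6x + 8xy and ∂N/∂x = -6x + 8xy; equal, so the equation is exact.
Integrate M with respect to x (treating y as constant): ∫M dx = -3x^2y + 2x^2y^2 + x + h(y).
Differentiate w.r.t. y and set equal to N: all terms match, so h'(y) = 0 and h is a constant absorbed into C.
General solution: -3x^2y + 2x^2y^2 + x = C.


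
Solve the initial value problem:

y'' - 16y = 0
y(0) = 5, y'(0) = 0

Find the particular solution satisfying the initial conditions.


Characteristic roots of r² - 16 = 0 are 4, -4.
General solution y = c₁ e^(4x) + c₂ e^(-4x).
Apply y(0) = 5: c₁ + c₂ = 5. Apply y'(0) = 0: 4 c₁ - 4 c₂ = 0.
Solve: c₁ = 5/2, c₂ = 5/2.
Particular solution: y = (5/2)e^(4x) + (5/2)e^(-4x).


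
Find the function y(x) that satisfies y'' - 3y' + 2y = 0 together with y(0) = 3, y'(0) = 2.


Characteristic roots of r² - 3r + 2 = 0 are 1, 2.
General solution y = c₁ e^(x) + c₂ e^(2x).
Apply y(0) = 3: c₁ + c₂ = 3. Apply y'(0) = 2: 1 c₁ + 2 c₂ = 2.
Solve: c₁ = 4, c₂ = -1.
Particular solution: y = 4e^(x) - e^(2x).


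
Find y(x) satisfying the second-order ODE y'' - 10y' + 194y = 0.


Characteristic equation: r² - 10r + 194 = 0.
Discriminant is negative; roots r = 5 ± 13i (complex conjugate pair).
General solution uses e^(α x)(C₁ cos(β x) + C₂ sin(β x)): y = e^(5x)(C₁cos(13x) + C₂sin(13x)).


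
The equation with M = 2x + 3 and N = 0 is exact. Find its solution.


Check exactness: ∂M/∂y = 0 and ∂N/∂x = 0; equal, so the equation is exact.
Integrate M with respect to x (treating y as constant): ∫M dx = x^2 + 3x + h(y).
Differentiate w.r.t. y and set equal to N: all terms match, so h'(y) = 0 and h is a constant absorbed into C.
General solution: x^2 + 3x = C.


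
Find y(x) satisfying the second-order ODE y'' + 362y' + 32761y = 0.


Characteristic equation: r² + 362r + 32761 = 0, i.e. (r + 181)² = 0.
Repeated root r = -181; include an x factor for the second linearly independent solution.
General solution: y = (C₁ + C₂x)e^(-181x).


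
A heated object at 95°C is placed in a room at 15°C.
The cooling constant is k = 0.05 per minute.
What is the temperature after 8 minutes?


Newton's law: dT/dt = -k(T - T_a) has solution T(t) = T_a + (T₀ - T_a)e^(-kt).
Plug in T_a = 15, T₀ = 95, k = 0.05, t = 8: T(8) = 15 + (80)e^(-0.40) ≈ 68.6°C.


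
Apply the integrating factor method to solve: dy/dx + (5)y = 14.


P(x) = 5, Q(x) = 14; integrating factor μ = e^(5x).
(μ y)' = 14e^(5x) ⇒ μ y = (14/5)e^(5x) + C.
Divide by μ: y = 14/5 + Ce^(-5x).


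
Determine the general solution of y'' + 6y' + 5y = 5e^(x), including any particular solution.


Characteristic roots of r² + 6r + 5 = 0 are -1, -5.
y_h = C₁e^(-x) + C₂e^(-5x).
Forcing exponent 1 is not a characteristic root; try y_p = Ae^(x).
Substitute: A·(1 + (6)·1 + (5)) = A·12 = 5, so A = 5/12.
General solution: y = C₁e^(-x) + C₂e^(-5x) + (5/12)e^(x).


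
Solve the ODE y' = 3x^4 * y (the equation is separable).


Separate variables: dy/y = 3x^4 dx.
Integrate: ln|y| = (3/5)x^5 + C₀.
Exponentiate: y = Ce^((3/5)x^5).


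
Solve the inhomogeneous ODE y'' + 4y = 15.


Homogeneous part: r² + 4 = 0 ⇒ r = ±2i, so y_h = C₁cos(2x) + C₂sin(2x).
Try constant y_p = A; plug in: 4A = 15 ⇒ A = 15/4.
General solution: y = C₁cos(2x) + C₂sin(2x) + 15/4.


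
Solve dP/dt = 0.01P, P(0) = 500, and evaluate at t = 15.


The ODE dP/dt = 0.01P has solution P(t) = P(0)e^(0.01t).
Substitute P(0) = 500 and t = 15: P(15) = 500 e^(0.15) ≈ 581.


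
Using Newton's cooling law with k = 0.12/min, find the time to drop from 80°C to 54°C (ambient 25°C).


From T(t) = T_a + (T₀ - T_a)e^(-kt), set T(t) = 54:
(54 - 25) / (80 - 25) = e^(-0.12t), so t = -ln(0.527)/0.12 ≈ 5.3 minutes.


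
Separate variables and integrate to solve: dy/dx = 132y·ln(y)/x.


Separate: dy/[y ln(y)] = 132 dx/x.
Substitute u = ln(y): du/u = 132 dx/x.
Integrate: ln|ln(y)| = 132ln|x| + C₀, hence ln(y) = C·x^132.


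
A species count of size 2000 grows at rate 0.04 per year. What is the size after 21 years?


The ODE dP/dt = 0.04P has solution P(t) = P(0)e^(0.04t).
Substitute P(0) = 2000 and t = 21: P(21) = 2000 e^(0.84) ≈ 4633.


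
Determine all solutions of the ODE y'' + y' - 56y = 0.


Characteristic equation: r² + r - 56 = 0.
Factor: (r - 7)(r + 8) = 0 ⇒ r = 7, -8 (distinct real).
General solution: y = C₁e^(7x) + C₂e^(-8x).


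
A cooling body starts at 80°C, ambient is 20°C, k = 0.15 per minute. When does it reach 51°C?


From T(t) = T_a + (T₀ - T_a)e^(-kt), set T(t) = 51:
(51 - 20) / (80 - 20) = e^(-0.15t), so t = -ln(0.517)/0.15 ≈ 4.4 minutes.


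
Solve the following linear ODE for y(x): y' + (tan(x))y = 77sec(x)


P(x) = tan(x) ⇒ μ = e^(∫tan(x)dx) = sec(x).
(sec(x) y)' = 77sec²(x) ⇒ sec(x) y = 77tan(x) + C.
Multiply by cos(x): y = 77sin(x) + C·cos(x).


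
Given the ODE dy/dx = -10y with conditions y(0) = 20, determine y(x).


General solution of y' = -10y is y = Ce^(-10x).
Apply y(0) = 20: C = 20.
Particular solution: y = 20e^(-10x).


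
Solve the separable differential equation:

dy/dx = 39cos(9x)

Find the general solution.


g(y) = 1, so integrate directly: y = ∫ 39cos(9x) dx = (13/3)sin(9x) + C.


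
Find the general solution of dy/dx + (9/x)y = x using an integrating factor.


P(x) = 9/x ⇒ μ = x^9.
(x^9 y)' = x^9·x^1 = x^10.
Integrate: x^9 y = x^11/(11) + C.
Solve for y: y = (1/11)x^2 + C/x^9.


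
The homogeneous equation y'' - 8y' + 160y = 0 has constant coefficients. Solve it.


Characteristic equation: r² - 8r + 160 = 0.
Discriminant is negative; roots r = 4 ± 12i (complex conjugate pair).
General solution uses e^(α x)(C₁ cos(β x) + C₂ sin(β x)): y = e^(4x)(C₁cos(12x) + C₂sin(12x)).


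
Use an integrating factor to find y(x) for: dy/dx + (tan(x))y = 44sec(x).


P(x) = tan(x) ⇒ μ = e^(∫tan(x)dx) = sec(x).
(sec(x) y)' = 44sec²(x) ⇒ sec(x) y = 44tan(x) + C.
Multiply by cos(x): y = 44sin(x) + C·cos(x).


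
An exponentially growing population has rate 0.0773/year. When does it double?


Exponential growth: P(t) = P₀ e^(0.0773t). Set P(t)/P₀ = 2: e^(0.0773t) = 2.
Solve: t = ln(2)/0.0773 ≈ 8.97 years.


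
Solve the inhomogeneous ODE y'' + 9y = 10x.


Homogeneous: r² + 9 = 0 ⇒ r = ±3i, y_h = C₁cos(3x) + C₂sin(3x).
Polynomial forcing; try y_p = Ax + B. Then y_p'' + 9 y_p = 9(Ax + B) = 10x, so B = 0 and A = 10/9.
General solution: y = C₁cos(3x) + C₂sin(3x) + (10/9)x.


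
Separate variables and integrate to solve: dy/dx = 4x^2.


Integrate both sides with respect to x: y = ∫ 4x^2 dx = (4/3)x^3 + C.


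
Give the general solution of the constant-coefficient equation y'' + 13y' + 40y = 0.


Characteristic equation: r² + 13r + 40 = 0.
Factor: (r + 8)(r + 5) = 0 ⇒ r = -8, -5 (distinct real).
General solution: y = C₁e^(-8x) + C₂e^(-5x).


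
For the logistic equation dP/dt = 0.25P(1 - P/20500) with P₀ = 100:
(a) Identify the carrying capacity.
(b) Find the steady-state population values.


Logistic ODE dP/dt = 0.25P(1 - P/20500) has equilibria where dP/dt = 0, i.e. P = 0 or P = 20500.
The coefficient (1 - P/K) = 0 when P = K, identifying K = 20500 as the carrying capacity.
(a) K = 20500; (b) equilibria P = 0 and P = 20500.


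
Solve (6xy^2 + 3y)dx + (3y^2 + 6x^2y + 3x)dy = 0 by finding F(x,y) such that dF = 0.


Check exactness: ∂M/∂y = 12xy + 3 and ∂N/∂x = 12xy + 3; equal, so the equation is exact.
Integrate M with respect to x (treating y as constant): ∫M dx = 3x^2y^2 + 3xy + h(y).
Differentiate w.r.t. y and set equal to N: the x-dependent terms already match, leaving h'(y) = 3y^2. Integrate: h(y) = y^3.
So F(x,y) = y^3 + 3x^2y^2 + 3xy.
General solution: y^3 + 3x^2y^2 + 3xy = C.


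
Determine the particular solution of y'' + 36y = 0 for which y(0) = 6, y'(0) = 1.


Characteristic roots of r² + 36 = 0 are ±6i, so y = C₁cos(6x) + C₂sin(6x).
Apply y(0) = 6: C₁ = 6. Differentiate and apply y'(0) = 1: 6·C₂ = 1, so C₂ = 1/6.
Particular solution: y = 6cos(6x) + (1/6)sin(6x).


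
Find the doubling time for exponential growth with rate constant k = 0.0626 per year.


Exponential growth: P(t) = P₀ e^(0.0626t). Set P(t)/P₀ = 2: e^(0.0626t) = 2.
Solve: t = ln(2)/0.0626 ≈ 11.07 years.


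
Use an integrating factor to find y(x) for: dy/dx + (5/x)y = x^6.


P(x) = 5/x ⇒ μ = x^5.
(x^5 y)' = x^5·x^6 = x^11.
Integrate: x^5 y = x^12/(12) + C.
Solve for y: y = (1/12)x^7 + C/x^5.


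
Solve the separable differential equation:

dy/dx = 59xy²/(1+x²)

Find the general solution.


Separate: dy/y² = 59x/(1+x²) dx.
Integrate LHS: ∫ dy/y² = -1/y.
Integrate RHS via u = 1+x²: (59/2)ln(1+x²) + C.
Result: -1/y = (59/2)ln(1+x²) + C.


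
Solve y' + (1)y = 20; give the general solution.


P(x) = 1, Q(x) = 20; integrating factor μ = e^(x).
(μ y)' = 20e^(x) ⇒ μ y = 20e^(x) + C.
Divide by μ: y = 20 + Ce^(-x).


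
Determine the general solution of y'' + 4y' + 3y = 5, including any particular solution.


Characteristic roots of r² + 4r + 3 = 0 are -3, -1.
y_h = C₁e^(-3x) + C₂e^(-x).
Constant forcing; try y_p = A. Then 3A = 5 ⇒ A = 5/3.
General solution: y = C₁e^(-3x) + C₂e^(-x) + 5/3.


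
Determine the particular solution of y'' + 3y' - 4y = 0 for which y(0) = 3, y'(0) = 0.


Characteristic roots of r² + 3r - 4 = 0 are 1, -4.
General solution y = c₁ e^(x) + c₂ e^(-4x).
Apply y(0) = 3: c₁ + c₂ = 3. Apply y'(0) = 0: 1 c₁ - 4 c₂ = 0.
Solve: c₁ = 12/5, c₂ = 3/5.
Particular solution: y = (12/5)e^(x) + (3/5)e^(-4x).


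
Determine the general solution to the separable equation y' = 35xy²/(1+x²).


Separate: dy/y² = 35x/(1+x²) dx.
Integrate LHS: ∫ dy/y² = -1/y.
Integrate RHS via u = 1+x²: (35/2)ln(1+x²) + C.
Result: -1/y = (35/2)ln(1+x²) + C.


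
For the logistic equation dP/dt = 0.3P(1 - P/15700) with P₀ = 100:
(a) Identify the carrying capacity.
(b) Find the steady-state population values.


Logistic ODE dP/dt = 0.3P(1 - P/15700) has equilibria where dP/dt = 0, i.e. P = 0 or P = 15700.
The coefficient (1 - P/K) = 0 when P = K, identifying K = 15700 as the carrying capacity.
(a) K = 15700; (b) equilibria P = 0 and P = 15700.


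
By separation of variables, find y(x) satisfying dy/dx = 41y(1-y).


Separate: dy/[y(1-y)] = 41 dx.
Partial fractions: 1/[y(1-y)] = 1/y + 1/(1-y).
Integrate: ln|y/(1-y)| = 41x + C₀.
Solve for y: y = 1/(1 + Ce^(-41x)).


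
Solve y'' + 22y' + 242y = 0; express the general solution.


Characteristic equation: r² + 22r + 242 = 0.
Discriminant is negative; roots r = -11 ± 11i (complex conjugate pair).
General solution uses e^(α x)(C₁ cos(β x) + C₂ sin(β x)): y = e^(-11x)(C₁cos(11x) + C₂sin(11x)).


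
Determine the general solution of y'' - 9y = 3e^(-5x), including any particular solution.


Characteristic roots of r² - 9 = 0 are -3, 3.
y_h = C₁e^(-3x) + C₂e^(3x).
Forcing exponent -5 is not a characteristic root; try y_p = Ae^(-5x).
Substitute: A·(25 + (0)·-5 + (-9)) = A·16 = 3, so A = 3/16.
General solution: y = C₁e^(-3x) + C₂e^(3x) + (3/16)e^(-5x).


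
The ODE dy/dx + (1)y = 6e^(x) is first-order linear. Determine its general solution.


P(x) = 1 ⇒ μ = e^(x).
(μ y)' = 6e^(2x) ⇒ μ y = (6/2)e^(2x) + C.
Divide by μ: y = 3e^(x) + Ce^(-x).


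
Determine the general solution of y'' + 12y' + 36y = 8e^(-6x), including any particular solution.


Characteristic polynomial (r + 6)² = 0; repeated root r = -6.
y_h = (C₁ + C₂x)e^(-6x). Forcing matches the repeated root (resonance), so try y_p = Ax² e^(-6x).
Substitute and solve for A: 2A = 8, so A = 4.
General solution: y = (C₁ + C₂x + 4x²)e^(-6x).


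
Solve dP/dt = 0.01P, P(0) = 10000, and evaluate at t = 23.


The ODE dP/dt = 0.01P has solution P(t) = P(0)e^(0.01t).
Substitute P(0) = 10000 and t = 23: P(23) = 10000 e^(0.23) ≈ 12586.


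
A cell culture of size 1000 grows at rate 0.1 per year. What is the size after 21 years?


The ODE dP/dt = 0.1P has solution P(t) = P(0)e^(0.1t).
Substitute P(0) = 1000 and t = 21: P(21) = 1000 e^(2.10) ≈ 8166.


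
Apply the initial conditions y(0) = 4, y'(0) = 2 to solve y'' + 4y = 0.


Characteristic roots of r² + 4 = 0 are ±2i, so y = C₁cos(2x) + C₂sin(2x).
Apply y(0) = 4: C₁ = 4. Differentiate and apply y'(0) = 2: 2·C₂ = 2, so C₂ = 1.
Particular solution: y = 4cos(2x) + sin(2x).


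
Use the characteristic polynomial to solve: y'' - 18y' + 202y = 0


Characteristic equation: r² - 18r + 202 = 0.
Discriminant is negative; roots r = 9 ± 11i (complex conjugate pair).
General solution uses e^(α x)(C₁ cos(β x) + C₂ sin(β x)): y = e^(9x)(C₁cos(11x) + C₂sin(11x)).


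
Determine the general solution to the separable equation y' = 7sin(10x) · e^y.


Separate: e^(-y) dy = 7sin(10x) dx.
Integrate: -e^(-y) = -(7/10)cos(10x) + C₀.
Rearrange: e^(-y) = (7/10)cos(10x) + C.


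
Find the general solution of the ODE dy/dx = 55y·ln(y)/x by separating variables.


Separate: dy/[y ln(y)] = 55 dx/x.
Substitute u = ln(y): du/u = 55 dx/x.
Integrate: ln|ln(y)| = 55ln|x| + C₀, hence ln(y) = C·x^55.


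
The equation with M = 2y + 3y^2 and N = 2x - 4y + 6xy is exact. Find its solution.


Check exactness: ∂M/∂y = 2 + 6y and ∂N/∂x = 2 + 6y; equal, so the equation is exact.
Integrate M with respect to x (treating y as constant): ∫M dx = 2xy + 3xy^2 + h(y).
Differentiate w.r.t. y and set equal to N: the x-dependent terms already match, leaving h'(y) = -4y. Integrate: h(y) = -2y^2.
So F(x,y) = 2xy - 2y^2 + 3xy^2.
General solution: 2xy - 2y^2 + 3xy^2 = C.


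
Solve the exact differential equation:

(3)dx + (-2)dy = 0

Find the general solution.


Check exactness: ∂M/∂y = 0 and ∂N/∂x = 0; equal, so the equation is exact.
Integrate M with respect to x (treating y as constant): ∫M dx = 3x + h(y).
Differentiate w.r.t. y and set equal to N: the x-dependent terms already match, leaving h'(y) = -2. Integrate: h(y) = -2y.
So F(x,y) = 3x - 2y.
General solution: 3x - 2y = C.


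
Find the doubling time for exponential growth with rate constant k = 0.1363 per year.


Exponential growth: P(t) = P₀ e^(0.1363t). Set P(t)/P₀ = 2: e^(0.1363t) = 2.
Solve: t = ln(2)/0.1363 ≈ 5.09 years.


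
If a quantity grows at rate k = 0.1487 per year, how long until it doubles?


Exponential growth: P(t) = P₀ e^(0.1487t). Set P(t)/P₀ = 2: e^(0.1487t) = 2.
Solve: t = ln(2)/0.1487 ≈ 4.66 years.


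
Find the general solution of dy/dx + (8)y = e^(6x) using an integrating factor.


P(x) = 8 ⇒ μ = e^(8x).
(μ y)' = e^(14x) ⇒ μ y = e^(14x)/14 + C.
Divide by μ: y = (1/14)e^(6x) + Ce^(-8x).


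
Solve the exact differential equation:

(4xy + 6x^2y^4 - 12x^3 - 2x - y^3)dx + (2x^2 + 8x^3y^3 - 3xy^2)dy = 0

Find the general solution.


Check exactness: ∂M/∂y = 4x + 24x^2y^3 - 3y^2 and ∂N/∂x = 4x + 24x^2y^3 - 3y^2; equal, so the equation is exact.
Integrate M with respect to x (treating y as constant): ∫M dx = 2x^2y + 2x^3y^4 - 3x^4 - x^2 - xy^3 + h(y).
Differentiate w.r.t. y and set equal to N: all terms match, so h'(y) = 0 and h is a constant absorbed into C.
General solution: 2x^2y + 2x^3y^4 - 3x^4 - x^2 - xy^3 = C.


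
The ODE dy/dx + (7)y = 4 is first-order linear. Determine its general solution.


P(x) = 7, Q(x) = 4; integrating factor μ = e^(7x).
(μ y)' = 4e^(7x) ⇒ μ y = (4/7)e^(7x) + C.
Divide by μ: y = 4/7 + Ce^(-7x).


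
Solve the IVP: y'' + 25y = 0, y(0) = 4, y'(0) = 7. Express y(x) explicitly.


Characteristic roots of r² + 25 = 0 are ±5i, so y = C₁cos(5x) + C₂sin(5x).
Apply y(0) = 4: C₁ = 4. Differentiate and apply y'(0) = 7: 5·C₂ = 7, so C₂ = 7/5.
Particular solution: y = 4cos(5x) + (7/5)sin(5x).


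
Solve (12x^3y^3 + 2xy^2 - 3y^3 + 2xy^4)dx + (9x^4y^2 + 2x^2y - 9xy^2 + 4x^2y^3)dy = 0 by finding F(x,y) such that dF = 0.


Check exactness: ∂M/∂y = 36x^3y^2 + 4xy - 9y^2 + 8xy^3 and ∂N/∂x = 36x^3y^2 + 4xy - 9y^2 + 8xy^3; equal, so the equation is exact.
Integrate M with respect to x (treating y as constant): ∫M dx = 3x^4y^3 + x^2y^2 - 3xy^3 + x^2y^4 + h(y).
Differentiate w.r.t. y and set equal to N: all terms match, so h'(y) = 0 and h is a constant absorbed into C.
General solution: 3x^4y^3 + x^2y^2 - 3xy^3 + x^2y^4 = C.


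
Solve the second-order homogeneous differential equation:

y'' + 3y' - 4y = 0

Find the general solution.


Characteristic equation: r² + 3r - 4 = 0.
Factor: (r - 1)(r + 4) = 0 ⇒ r = 1, -4 (distinct real).
General solution: y = C₁e^(x) + C₂e^(-4x).


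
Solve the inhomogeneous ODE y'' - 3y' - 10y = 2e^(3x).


Characteristic roots of r² - 3r - 10 = 0 are 5, -2.
y_h = C₁e^(5x) + C₂e^(-2x).
Forcing exponent 3 is not a characteristic root; try y_p = Ae^(3x).
Substitute: A·(9 + (-3)·3 + (-10)) = A·-10 = 2, so A = -1/5.
General solution: y = C₁e^(5x) + C₂e^(-2x) - (1/5)e^(3x).


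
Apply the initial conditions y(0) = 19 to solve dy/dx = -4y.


General solution of y' = -4y is y = Ce^(-4x).
Apply y(0) = 19: C = 19.
Particular solution: y = 19e^(-4x).


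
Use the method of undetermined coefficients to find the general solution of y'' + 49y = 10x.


Homogeneous: r² + 49 = 0 ⇒ r = ±7i, y_h = C₁cos(7x) + C₂sin(7x).
Polynomial forcing; try y_p = Ax + B. Then y_p'' + 49 y_p = 49(Ax + B) = 10x, so B = 0 and A = 10/49.
General solution: y = C₁cos(7x) + C₂sin(7x) + (10/49)x.


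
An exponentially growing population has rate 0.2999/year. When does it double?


Exponential growth: P(t) = P₀ e^(0.2999t). Set P(t)/P₀ = 2: e^(0.2999t) = 2.
Solve: t = ln(2)/0.2999 ≈ 2.31 years.


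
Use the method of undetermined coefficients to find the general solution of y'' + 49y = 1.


Homogeneous part: r² + 49 = 0 ⇒ r = ±7i, so y_h = C₁cos(7x) + C₂sin(7x).
Try constant y_p = A; plug in: 49A = 1 ⇒ A = 1/49.
General solution: y = C₁cos(7x) + C₂sin(7x) + 1/49.


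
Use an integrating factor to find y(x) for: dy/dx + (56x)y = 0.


P(x) = 56x ⇒ μ = e^(28x²).
Q(x) = 0 so μ y is constant: y = Ce^(-28x²).


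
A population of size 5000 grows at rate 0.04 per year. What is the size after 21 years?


The ODE dP/dt = 0.04P has solution P(t) = P(0)e^(0.04t).
Substitute P(0) = 5000 and t = 21: P(21) = 5000 e^(0.84) ≈ 11582.


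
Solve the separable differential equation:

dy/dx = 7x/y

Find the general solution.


Separate variables: y dy = 7x dx.
Integrate both sides: y²/2 = (7/2)x^2 + C₀.
Multiply by 2: y² = 7x^2 + C.


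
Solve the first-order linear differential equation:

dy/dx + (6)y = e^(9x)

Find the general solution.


P(x) = 6 ⇒ μ = e^(6x).
(μ y)' = e^(15x) ⇒ μ y = e^(15x)/15 + C.
Divide by μ: y = (1/15)e^(9x) + Ce^(-6x).


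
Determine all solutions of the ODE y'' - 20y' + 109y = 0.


Characteristic equation: r² - 20r + 109 = 0.
Discriminant is negative; roots r = 10 ± 3i (complex conjugate pair).
General solution uses e^(α x)(C₁ cos(β x) + C₂ sin(β x)): y = e^(10x)(C₁cos(3x) + C₂sin(3x)).


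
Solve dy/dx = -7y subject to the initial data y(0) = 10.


General solution of y' = -7y is y = Ce^(-7x).
Apply y(0) = 10: C = 10.
Particular solution: y = 10e^(-7x).


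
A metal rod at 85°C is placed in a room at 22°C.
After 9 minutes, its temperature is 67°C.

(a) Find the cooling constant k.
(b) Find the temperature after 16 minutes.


Newton's law: T(t) = T_a + (T₀ - T_a)e^(-kt).
(a) Use T(9) = 67: (67 - 22)/(85 - 22) = e^(-k·9), so k = -ln(0.714)/9 ≈ 0.0374.
(b) Apply k to t = 16: T(16) = 22 + (63)e^(-0.598) ≈ 56.6°C.


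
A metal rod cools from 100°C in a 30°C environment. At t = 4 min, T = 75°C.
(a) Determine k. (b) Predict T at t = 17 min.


Newton's law: T(t) = T_a + (T₀ - T_a)e^(-kt).
(a) Use T(4) = 75: (75 - 30)/(100 - 30) = e^(-k·4), so k = -ln(0.643)/4 ≈ 0.1105.
(b) Apply k to t = 17: T(17) = 30 + (70)e^(-1.878) ≈ 40.7°C.


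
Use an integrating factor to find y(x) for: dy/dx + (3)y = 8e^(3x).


P(x) = 3 ⇒ μ = e^(3x).
(μ y)' = 8e^(6x) ⇒ μ y = (8/6)e^(6x) + C.
Divide by μ: y = (4/3)e^(3x) + Ce^(-3x).


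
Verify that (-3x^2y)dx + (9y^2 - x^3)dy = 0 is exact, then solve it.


Check exactness: ∂M/∂y = -3x^2 and ∂N/∂x = -3x^2; equal, so the equation is exact.
Integrate M with respect to x (treating y as constant): ∫M dx = -x^3y + h(y).
Differentiate w.r.t. y and set equal to N: the x-dependent terms already match, leaving h'(y) = 9y^2. Integrate: h(y) = 3y^3.
So F(x,y) = 3y^3 - x^3y.
General solution: 3y^3 - x^3y = C.


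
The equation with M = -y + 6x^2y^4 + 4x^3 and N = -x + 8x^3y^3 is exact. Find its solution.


Check exactness: ∂M/∂y = -1 + 24x^2y^3 and ∂N/∂x = -1 + 24x^2y^3; equal, so the equation is exact.
Integrate M with respect to x (treating y as constant): ∫M dx = -xy + 2x^3y^4 + x^4 + h(y).
Differentiate w.r.t. y and set equal to N: all terms match, so h'(y) = 0 and h is a constant absorbed into C.
General solution: -xy + 2x^3y^4 + x^4 = C.


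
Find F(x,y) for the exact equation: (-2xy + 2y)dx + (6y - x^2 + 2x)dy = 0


Check exactness: ∂M/∂y = -2x + 2 and ∂N/∂x = -2x + 2; equal, so the equation is exact.
Integrate M with respect to x (treating y as constant): ∫M dx = -x^2y + 2xy + h(y).
Differentiate w.r.t. y and set equal to N: the x-dependent terms already match, leaving h'(y) = 6y. Integrate: h(y) = 3y^2.
So F(x,y) = 3y^2 - x^2y + 2xy.
General solution: 3y^2 - x^2y + 2xy = C.


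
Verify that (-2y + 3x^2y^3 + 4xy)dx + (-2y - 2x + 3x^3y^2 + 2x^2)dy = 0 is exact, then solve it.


Check exactness: ∂M/∂y = -2 + 9x^2y^2 + 4x and ∂N/∂x = -2 + 9x^2y^2 + 4x; equal, so the equation is exact.
Integrate M with respect to x (treating y as constant): ∫M dx = -2xy + x^3y^3 + 2x^2y + h(y).
Differentiate w.r.t. y and set equal to N: the x-dependent terms already match, leaving h'(y) = -2y. Integrate: h(y) = -y^2.
So F(x,y) = -y^2 - 2xy + x^3y^3 + 2x^2y.
General solution: -y^2 - 2xy + x^3y^3 + 2x^2y = C.


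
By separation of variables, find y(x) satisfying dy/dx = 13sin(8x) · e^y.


Separate: e^(-y) dy = 13sin(8x) dx.
Integrate: -e^(-y) = -(13/8)cos(8x) + C₀.
Rearrange: e^(-y) = (13/8)cos(8x) + C.


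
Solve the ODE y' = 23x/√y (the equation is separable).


Separate: √y dy = 23x dx.
Integrate: (2/3)y^(3/2) = (23/2)x² + C.


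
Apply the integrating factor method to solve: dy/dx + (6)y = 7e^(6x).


P(x) = 6 ⇒ μ = e^(6x).
(μ y)' = 7e^(12x) ⇒ μ y = (7/12)e^(12x) + C.
Divide by μ: y = (7/12)e^(6x) + Ce^(-6x).


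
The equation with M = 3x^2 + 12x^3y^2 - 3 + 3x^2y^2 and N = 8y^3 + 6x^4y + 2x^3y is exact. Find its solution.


Check exactness: ∂M/∂y = 24x^3y + 6x^2y and ∂N/∂x = 24x^3y + 6x^2y; equal, so the equation is exact.
Integrate M with respect to x (treating y as constant): ∫M dx = x^3 + 3x^4y^2 - 3x + x^3y^2 + h(y).
Differentiate w.r.t. y and set equal to N: the x-dependent terms already match, leaving h'(y) = 8y^3. Integrate: h(y) = 2y^4.
So F(x,y) = x^3 + 2y^4 + 3x^4y^2 - 3x + x^3y^2.
General solution: x^3 + 2y^4 + 3x^4y^2 - 3x + x^3y^2 = C.


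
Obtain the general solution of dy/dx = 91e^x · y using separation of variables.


Separate variables: dy/y = 91e^x dx.
Integrate: ln|y| = 91e^x + C₀.
Exponentiate: y = Ce^(91e^x).


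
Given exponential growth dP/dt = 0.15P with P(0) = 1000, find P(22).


The ODE dP/dt = 0.15P has solution P(t) = P(0)e^(0.15t).
Substitute P(0) = 1000 and t = 22: P(22) = 1000 e^(3.30) ≈ 27113.


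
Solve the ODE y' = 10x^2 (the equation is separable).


Integrate both sides with respect to x: y = ∫ 10x^2 dx = (10/3)x^3 + C.


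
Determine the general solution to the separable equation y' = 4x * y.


Separate variables: dy/y = 4x dx.
Integrate: ln|y| = 2x^2 + C₀.
Exponentiate: y = Ce^(2x^2).


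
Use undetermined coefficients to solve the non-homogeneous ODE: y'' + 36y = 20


Homogeneous part: r² + 36 = 0 ⇒ r = ±6i, so y_h = C₁cos(6x) + C₂sin(6x).
Try constant y_p = A; plug in: 36A = 20 ⇒ A = 5/9.
General solution: y = C₁cos(6x) + C₂sin(6x) + 5/9.


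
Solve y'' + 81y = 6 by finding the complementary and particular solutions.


Homogeneous part: r² + 81 = 0 ⇒ r = ±9i, so y_h = C₁cos(9x) + C₂sin(9x).
Try constant y_p = A; plug in: 81A = 6 ⇒ A = 2/27.
General solution: y = C₁cos(9x) + C₂sin(9x) + 2/27.
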